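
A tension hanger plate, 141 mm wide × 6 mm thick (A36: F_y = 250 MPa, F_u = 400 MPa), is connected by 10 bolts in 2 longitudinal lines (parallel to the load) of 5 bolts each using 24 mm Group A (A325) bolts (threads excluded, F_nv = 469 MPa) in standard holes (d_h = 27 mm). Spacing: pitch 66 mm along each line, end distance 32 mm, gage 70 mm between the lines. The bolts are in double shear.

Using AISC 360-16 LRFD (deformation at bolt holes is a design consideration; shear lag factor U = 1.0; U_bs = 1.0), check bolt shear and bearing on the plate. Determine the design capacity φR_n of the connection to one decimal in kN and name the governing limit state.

Bolt shear: A_b = π(24)²/4 = 452.39 mm². φR_n = 0.75 × 469 × 452.39 × 10 × 2 = 3182.6 kN.
Bearing (6 mm plate, F_u = 400 MPa): end bolts L_c = 32 − 27/2 = 18.5, R_n = min(1.2×18.5×6×400, 2.4×24×6×400) = 53.28 kN/bolt; interior L_c = 66 − 27 = 39, R_n = 112.32 kN/bolt. φR_n = 0.75 × (2×53.28 + 8×112.32) = 753.8 kN.
Governing: min(3182.6, 753.8) = 753.8 kN → bearing.

753.8 kN (bearing governs)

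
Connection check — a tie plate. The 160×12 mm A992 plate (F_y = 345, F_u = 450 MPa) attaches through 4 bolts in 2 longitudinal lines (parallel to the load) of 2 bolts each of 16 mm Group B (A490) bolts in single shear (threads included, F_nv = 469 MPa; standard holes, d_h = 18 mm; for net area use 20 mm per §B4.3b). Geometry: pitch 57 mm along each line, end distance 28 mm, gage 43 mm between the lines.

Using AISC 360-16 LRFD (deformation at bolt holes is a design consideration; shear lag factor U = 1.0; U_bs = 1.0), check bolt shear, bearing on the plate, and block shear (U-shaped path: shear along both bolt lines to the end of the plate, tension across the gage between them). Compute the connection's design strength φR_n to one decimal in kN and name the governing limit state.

282.9 kN (bolt shear governs)

Bolt shear: A_b = π(16)²/4 = 201.06 mm². φR_n = 0.75 × 469 × 201.06 × 4 × 1 = 282.9 kN.
Bearing (12 mm plate, F_u = 450 MPa): end bolts L_c = 28 − 18/2 = 19, R_n = min(1.2×19×12×450, 2.4×16×12×450) = 123.12 kN/bolt; interior L_c = 57 − 18 = 39, R_n = 207.36 kN/bolt. φR_n = 0.75 × (2×123.12 + 2×207.36) = 495.7 kN.
Block shear: shear path 2×[28+1×57] = 2×85 mm, A_gv = 2040, A_nv = 2×(85 − 1.5×20)×12 = 1320 mm²; tension across gage: (43 − 1×20)×12 = 276 mm². R_n = min(0.6×450×1320, 0.6×345×2040) + 1.0×450×276 = min(356.4, 422.28) + 124.2 = 480.6 kN. φR_n = 0.75 × 480.6 = 360.5 kN.
Governing: min(282.9, 495.7, 360.5) = 282.9 kN → bolt shear.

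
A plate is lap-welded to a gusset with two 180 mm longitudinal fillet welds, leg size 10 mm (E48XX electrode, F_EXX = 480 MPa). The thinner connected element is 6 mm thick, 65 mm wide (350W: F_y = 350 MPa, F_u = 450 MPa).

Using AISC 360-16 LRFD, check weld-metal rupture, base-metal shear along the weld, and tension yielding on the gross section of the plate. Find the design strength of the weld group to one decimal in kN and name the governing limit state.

Weld metal: throat = 0.707×10 = 7.07 mm, L = 2×180 = 360 mm. φR_n = 0.75 × 0.6 × 480 × 7.07 × 360 = 549.8 kN.
Base metal shear (6 mm plate): yield φR_n = 1.0×0.6×350×6×360 = 453.6 kN; rupture φR_n = 0.75×0.6×450×6×360 = 437.4 kN; take 437.4 kN (rupture).
Tension yield (gross): A_g = 65×6 = 390 mm². φR_n = 0.90 × 350 × 390 = 122.9 kN.
Governing: min(549.8, 437.4, 122.9) = 122.9 kN → gross-section yield.

122.9 kN (gross-section yield governs)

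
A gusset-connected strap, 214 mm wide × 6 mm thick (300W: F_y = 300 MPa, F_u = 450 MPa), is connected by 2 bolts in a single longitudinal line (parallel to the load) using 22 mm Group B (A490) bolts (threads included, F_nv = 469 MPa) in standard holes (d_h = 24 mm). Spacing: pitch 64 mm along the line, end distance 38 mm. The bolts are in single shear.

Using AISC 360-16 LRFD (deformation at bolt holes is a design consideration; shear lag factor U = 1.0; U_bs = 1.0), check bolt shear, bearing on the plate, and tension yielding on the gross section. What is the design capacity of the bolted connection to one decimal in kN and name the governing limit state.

Bolt shear: A_b = π(22)²/4 = 380.13 mm². φR_n = 0.75 × 469 × 380.13 × 2 × 1 = 267.4 kN.
Bearing (6 mm plate, F_u = 450 MPa): end bolts L_c = 38 − 24/2 = 26, R_n = min(1.2×26×6×450, 2.4×22×6×450) = 84.24 kN/bolt; interior L_c = 64 − 24 = 40, R_n = 129.6 kN/bolt. φR_n = 0.75 × (1×84.24 + 1×129.6) = 160.4 kN.
Tension yield (gross): A_g = 214×6 = 1284 mm². φR_n = 0.90 × 300 × 1284 = 346.7 kN.
Governing: min(267.4, 160.4, 346.7) = 160.4 kN → bearing.

160.4 kN (bearing governs)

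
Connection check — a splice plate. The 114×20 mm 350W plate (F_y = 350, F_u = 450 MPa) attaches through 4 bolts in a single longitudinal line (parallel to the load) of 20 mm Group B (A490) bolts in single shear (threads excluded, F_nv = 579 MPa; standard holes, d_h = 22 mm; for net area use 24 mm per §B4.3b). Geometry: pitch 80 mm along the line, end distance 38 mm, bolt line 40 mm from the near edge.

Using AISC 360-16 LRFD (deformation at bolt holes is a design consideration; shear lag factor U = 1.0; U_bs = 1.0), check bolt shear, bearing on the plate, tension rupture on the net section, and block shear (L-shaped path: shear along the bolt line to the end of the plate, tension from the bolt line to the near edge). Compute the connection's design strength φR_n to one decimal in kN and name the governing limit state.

545.7 kN (bolt shear governs)

Bolt shear: A_b = π(20)²/4 = 314.16 mm². φR_n = 0.75 × 579 × 314.16 × 4 × 1 = 545.7 kN.
Bearing (20 mm plate, F_u = 450 MPa): end bolts L_c = 38 − 22/2 = 27, R_n = min(1.2×27×20×450, 2.4×20×20×450) = 291.6 kN/bolt; interior L_c = 80 − 22 = 58, R_n = 432 kN/bolt. φR_n = 0.75 × (1×291.6 + 3×432) = 1190.7 kN.
Tension rupture (net): A_n = (114 − 1×24)×20 = 1800 mm² (U = 1.0, A_e = A_n). φR_n = 0.75 × 450 × 1800 = 607.5 kN.
Block shear: shear path 1×[38+3×80] = 1×278 mm, A_gv = 5560, A_nv = 1×(278 − 3.5×24)×20 = 3880 mm²; tension to near edge: (40 − 0.5×24)×20 = 560 mm². R_n = min(0.6×450×3880, 0.6×350×5560) + 1.0×450×560 = min(1047.6, 1167.6) + 252 = 1299.6 kN. φR_n = 0.75 × 1299.6 = 974.7 kN.
Governing: min(545.7, 1190.7, 607.5, 974.7) = 545.7 kN → bolt shear.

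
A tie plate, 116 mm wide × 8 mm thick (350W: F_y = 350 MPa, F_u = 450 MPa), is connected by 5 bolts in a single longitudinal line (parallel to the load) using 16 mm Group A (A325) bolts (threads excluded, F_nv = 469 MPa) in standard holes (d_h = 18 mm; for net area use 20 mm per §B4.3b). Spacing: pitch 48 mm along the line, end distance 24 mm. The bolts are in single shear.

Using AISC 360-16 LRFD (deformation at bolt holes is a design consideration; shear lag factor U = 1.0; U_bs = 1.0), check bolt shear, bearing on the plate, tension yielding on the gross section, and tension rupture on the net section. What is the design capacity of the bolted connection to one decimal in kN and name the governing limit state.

Bolt shear: A_b = π(16)²/4 = 201.06 mm². φR_n = 0.75 × 469 × 201.06 × 5 × 1 = 353.6 kN.
Bearing (8 mm plate, F_u = 450 MPa): end bolts L_c = 24 − 18/2 = 15, R_n = min(1.2×15×8×450, 2.4×16×8×450) = 64.8 kN/bolt; interior L_c = 48 − 18 = 30, R_n = 129.6 kN/bolt. φR_n = 0.75 × (1×64.8 + 4×129.6) = 437.4 kN.
Tension yield (gross): A_g = 116×8 = 928 mm². φR_n = 0.90 × 350 × 928 = 292.3 kN.
Tension rupture (net): A_n = (116 − 1×20)×8 = 768 mm² (U = 1.0, A_e = A_n). φR_n = 0.75 × 450 × 768 = 259.2 kN.
Governing: min(353.6, 437.4, 292.3, 259.2) = 259.2 kN → net-section rupture.

259.2 kN (net-section rupture governs)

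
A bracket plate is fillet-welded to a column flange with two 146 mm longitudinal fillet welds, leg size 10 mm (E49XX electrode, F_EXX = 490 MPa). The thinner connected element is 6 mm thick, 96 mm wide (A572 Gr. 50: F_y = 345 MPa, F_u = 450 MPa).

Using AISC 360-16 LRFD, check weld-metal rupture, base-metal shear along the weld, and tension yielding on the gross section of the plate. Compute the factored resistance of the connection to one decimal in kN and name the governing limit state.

Weld metal: throat = 0.707×10 = 7.07 mm, L = 2×146 = 292 mm. φR_n = 0.75 × 0.6 × 490 × 7.07 × 292 = 455.2 kN.
Base metal shear (6 mm plate): yield φR_n = 1.0×0.6×345×6×292 = 362.7 kN; rupture φR_n = 0.75×0.6×450×6×292 = 354.8 kN; take 354.8 kN (rupture).
Tension yield (gross): A_g = 96×6 = 576 mm². φR_n = 0.90 × 345 × 576 = 178.8 kN.
Governing: min(455.2, 354.8, 178.8) = 178.8 kN → gross-section yield.

178.8 kN (gross-section yield governs)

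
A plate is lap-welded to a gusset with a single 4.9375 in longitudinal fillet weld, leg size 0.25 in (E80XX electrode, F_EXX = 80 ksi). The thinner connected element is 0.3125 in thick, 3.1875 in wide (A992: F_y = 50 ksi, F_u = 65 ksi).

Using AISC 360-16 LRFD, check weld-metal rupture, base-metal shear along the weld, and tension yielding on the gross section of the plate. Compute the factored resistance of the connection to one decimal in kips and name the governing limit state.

31.4 kips (weld metal governs)

Weld metal: throat = 0.707×0.25 = 0.17675 in, L = 4.9375 in. φR_n = 0.75 × 0.6 × 80 × 0.17675 × 4.9375 = 31.4 kips.
Base metal shear (0.3125 in plate): yield φR_n = 1.0×0.6×50×0.3125×4.9375 = 46.3 kips; rupture φR_n = 0.75×0.6×65×0.3125×4.9375 = 45.1 kips; take 45.1 kips (rupture).
Tension yield (gross): A_g = 3.1875×0.3125 = 0.99609 in². φR_n = 0.90 × 50 × 0.99609 = 44.8 kips.
Governing: min(31.4, 45.1, 44.8) = 31.4 kips → weld metal.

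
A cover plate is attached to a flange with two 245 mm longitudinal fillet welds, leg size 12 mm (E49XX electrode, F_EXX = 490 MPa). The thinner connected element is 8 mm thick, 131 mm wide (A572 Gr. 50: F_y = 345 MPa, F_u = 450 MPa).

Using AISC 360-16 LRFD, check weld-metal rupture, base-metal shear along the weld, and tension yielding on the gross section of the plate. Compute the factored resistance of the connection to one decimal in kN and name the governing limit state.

325.4 kN (gross-section yield governs)

Weld metal: throat = 0.707×12 = 8.484 mm, L = 2×245 = 490 mm. φR_n = 0.75 × 0.6 × 490 × 8.484 × 490 = 916.7 kN.
Base metal shear (8 mm plate): yield φR_n = 1.0×0.6×345×8×490 = 811.4 kN; rupture φR_n = 0.75×0.6×450×8×490 = 793.8 kN; take 793.8 kN (rupture).
Tension yield (gross): A_g = 131×8 = 1048 mm². φR_n = 0.90 × 345 × 1048 = 325.4 kN.
Governing: min(916.7, 793.8, 325.4) = 325.4 kN → gross-section yield.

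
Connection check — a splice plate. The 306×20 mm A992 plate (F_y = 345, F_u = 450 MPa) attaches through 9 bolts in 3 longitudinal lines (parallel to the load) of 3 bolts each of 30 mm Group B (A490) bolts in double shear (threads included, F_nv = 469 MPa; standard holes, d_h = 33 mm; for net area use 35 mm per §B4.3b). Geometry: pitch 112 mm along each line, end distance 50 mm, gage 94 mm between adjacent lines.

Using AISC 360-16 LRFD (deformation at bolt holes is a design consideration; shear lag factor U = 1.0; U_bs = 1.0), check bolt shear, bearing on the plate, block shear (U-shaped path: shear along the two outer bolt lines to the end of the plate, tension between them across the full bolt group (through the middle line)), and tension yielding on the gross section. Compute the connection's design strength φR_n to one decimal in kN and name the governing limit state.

1900.3 kN (gross-section yield governs)

Bolt shear: A_b = π(30)²/4 = 706.86 mm². φR_n = 0.75 × 469 × 706.86 × 9 × 2 = 4475.5 kN.
Bearing (20 mm plate, F_u = 450 MPa): end bolts L_c = 50 − 33/2 = 33.5, R_n = min(1.2×33.5×20×450, 2.4×30×20×450) = 361.8 kN/bolt; interior L_c = 112 − 33 = 79, R_n = 648 kN/bolt. φR_n = 0.75 × (3×361.8 + 6×648) = 3730.1 kN.
Block shear: shear path 2×[50+2×112] = 2×274 mm, A_gv = 10960, A_nv = 2×(274 − 2.5×35)×20 = 7460 mm²; tension across gage: (188 − 2×35)×20 = 2360 mm². R_n = min(0.6×450×7460, 0.6×345×10960) + 1.0×450×2360 = min(2014.2, 2268.7) + 1062 = 3076.2 kN. φR_n = 0.75 × 3076.2 = 2307.2 kN.
Tension yield (gross): A_g = 306×20 = 6120 mm². φR_n = 0.90 × 345 × 6120 = 1900.3 kN.
Governing: min(4475.5, 3730.1, 2307.2, 1900.3) = 1900.3 kN → gross-section yield.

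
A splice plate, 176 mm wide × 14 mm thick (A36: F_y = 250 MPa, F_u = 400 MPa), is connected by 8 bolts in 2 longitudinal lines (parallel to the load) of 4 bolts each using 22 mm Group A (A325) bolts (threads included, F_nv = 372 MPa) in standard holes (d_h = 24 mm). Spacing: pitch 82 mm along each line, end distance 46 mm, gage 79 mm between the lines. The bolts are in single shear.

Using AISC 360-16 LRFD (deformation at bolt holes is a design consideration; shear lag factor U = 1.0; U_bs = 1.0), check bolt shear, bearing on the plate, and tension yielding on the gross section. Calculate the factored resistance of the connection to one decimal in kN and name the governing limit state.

554.4 kN (gross-section yield governs)

Bolt shear: A_b = π(22)²/4 = 380.13 mm². φR_n = 0.75 × 372 × 380.13 × 8 × 1 = 848.5 kN.
Bearing (14 mm plate, F_u = 400 MPa): end bolts L_c = 46 − 24/2 = 34, R_n = min(1.2×34×14×400, 2.4×22×14×400) = 228.48 kN/bolt; interior L_c = 82 − 24 = 58, R_n = 295.68 kN/bolt. φR_n = 0.75 × (2×228.48 + 6×295.68) = 1673.3 kN.
Tension yield (gross): A_g = 176×14 = 2464 mm². φR_n = 0.90 × 250 × 2464 = 554.4 kN.
Governing: min(848.5, 1673.3, 554.4) = 554.4 kN → gross-section yield.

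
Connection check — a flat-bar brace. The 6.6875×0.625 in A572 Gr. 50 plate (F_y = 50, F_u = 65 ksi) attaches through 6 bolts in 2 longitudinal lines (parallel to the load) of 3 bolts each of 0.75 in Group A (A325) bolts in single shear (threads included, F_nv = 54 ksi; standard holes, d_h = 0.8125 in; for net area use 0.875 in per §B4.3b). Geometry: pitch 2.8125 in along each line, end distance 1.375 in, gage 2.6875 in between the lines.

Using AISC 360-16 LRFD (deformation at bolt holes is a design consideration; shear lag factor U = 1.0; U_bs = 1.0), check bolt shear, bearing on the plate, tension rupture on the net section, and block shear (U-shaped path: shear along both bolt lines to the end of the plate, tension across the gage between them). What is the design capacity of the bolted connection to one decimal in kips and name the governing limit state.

107.4 kips (bolt shear governs)

Bolt shear: A_b = π(0.75)²/4 = 0.44179 in². φR_n = 0.75 × 54 × 0.44179 × 6 × 1 = 107.4 kips.
Bearing (0.625 in plate, F_u = 65 ksi): end bolts L_c = 1.375 − 0.8125/2 = 0.96875, R_n = min(1.2×0.96875×0.625×65, 2.4×0.75×0.625×65) = 47.227 kips/bolt; interior L_c = 2.8125 − 0.8125 = 2, R_n = 73.125 kips/bolt. φR_n = 0.75 × (2×47.227 + 4×73.125) = 290.2 kips.
Tension rupture (net): A_n = (6.6875 − 2×0.875)×0.625 = 3.0859 in² (U = 1.0, A_e = A_n). φR_n = 0.75 × 65 × 3.0859 = 150.4 kips.
Block shear: shear path 2×[1.375+2×2.8125] = 2×7 in, A_gv = 8.75, A_nv = 2×(7 − 2.5×0.875)×0.625 = 6.0156 in²; tension across gage: (2.6875 − 1×0.875)×0.625 = 1.1328 in². R_n = min(0.6×65×6.0156, 0.6×50×8.75) + 1.0×65×1.1328 = min(234.61, 262.5) + 73.632 = 308.24 kips. φR_n = 0.75 × 308.24 = 231.2 kips.
Governing: min(107.4, 290.2, 150.4, 231.2) = 107.4 kips → bolt shear.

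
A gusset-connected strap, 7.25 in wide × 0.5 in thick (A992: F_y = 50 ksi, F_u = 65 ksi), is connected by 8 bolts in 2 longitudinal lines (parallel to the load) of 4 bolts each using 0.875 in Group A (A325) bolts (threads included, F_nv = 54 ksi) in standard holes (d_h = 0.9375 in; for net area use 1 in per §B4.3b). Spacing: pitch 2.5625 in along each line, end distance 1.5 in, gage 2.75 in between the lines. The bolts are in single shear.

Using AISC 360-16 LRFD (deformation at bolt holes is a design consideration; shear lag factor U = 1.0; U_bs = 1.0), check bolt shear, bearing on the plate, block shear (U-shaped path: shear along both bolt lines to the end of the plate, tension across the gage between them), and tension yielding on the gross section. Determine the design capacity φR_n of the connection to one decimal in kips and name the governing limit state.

163.1 kips (gross-section yield governs)

Bolt shear: A_b = π(0.875)²/4 = 0.60132 in². φR_n = 0.75 × 54 × 0.60132 × 8 × 1 = 194.8 kips.
Bearing (0.5 in plate, F_u = 65 ksi): end bolts L_c = 1.5 − 0.9375/2 = 1.03125, R_n = min(1.2×1.03125×0.5×65, 2.4×0.875×0.5×65) = 40.219 kips/bolt; interior L_c = 2.5625 − 0.9375 = 1.625, R_n = 63.375 kips/bolt. φR_n = 0.75 × (2×40.219 + 6×63.375) = 345.5 kips.
Block shear: shear path 2×[1.5+3×2.5625] = 2×9.1875 in, A_gv = 9.1875, A_nv = 2×(9.1875 − 3.5×1)×0.5 = 5.6875 in²; tension across gage: (2.75 − 1×1)×0.5 = 0.875 in². R_n = min(0.6×65×5.6875, 0.6×50×9.1875) + 1.0×65×0.875 = min(221.81, 275.63) + 56.875 = 278.69 kips. φR_n = 0.75 × 278.69 = 209.0 kips.
Tension yield (gross): A_g = 7.25×0.5 = 3.625 in². φR_n = 0.90 × 50 × 3.625 = 163.1 kips.
Governing: min(194.8, 345.5, 209.0, 163.1) = 163.1 kips → gross-section yield.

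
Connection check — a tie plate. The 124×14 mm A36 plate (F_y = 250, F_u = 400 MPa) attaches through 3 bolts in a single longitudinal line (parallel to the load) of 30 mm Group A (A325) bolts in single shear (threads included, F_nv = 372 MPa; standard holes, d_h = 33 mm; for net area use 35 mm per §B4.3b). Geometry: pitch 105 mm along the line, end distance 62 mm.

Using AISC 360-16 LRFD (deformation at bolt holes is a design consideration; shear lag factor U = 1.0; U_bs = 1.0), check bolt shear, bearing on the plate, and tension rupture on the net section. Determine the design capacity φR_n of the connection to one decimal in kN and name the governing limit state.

Bolt shear: A_b = π(30)²/4 = 706.86 mm². φR_n = 0.75 × 372 × 706.86 × 3 × 1 = 591.6 kN.
Bearing (14 mm plate, F_u = 400 MPa): end bolts L_c = 62 − 33/2 = 45.5, R_n = min(1.2×45.5×14×400, 2.4×30×14×400) = 305.76 kN/bolt; interior L_c = 105 − 33 = 72, R_n = 403.2 kN/bolt. φR_n = 0.75 × (1×305.76 + 2×403.2) = 834.1 kN.
Tension rupture (net): A_n = (124 − 1×35)×14 = 1246 mm² (U = 1.0, A_e = A_n). φR_n = 0.75 × 400 × 1246 = 373.8 kN.
Governing: min(591.6, 834.1, 373.8) = 373.8 kN → net-section rupture.

373.8 kN (net-section rupture governs)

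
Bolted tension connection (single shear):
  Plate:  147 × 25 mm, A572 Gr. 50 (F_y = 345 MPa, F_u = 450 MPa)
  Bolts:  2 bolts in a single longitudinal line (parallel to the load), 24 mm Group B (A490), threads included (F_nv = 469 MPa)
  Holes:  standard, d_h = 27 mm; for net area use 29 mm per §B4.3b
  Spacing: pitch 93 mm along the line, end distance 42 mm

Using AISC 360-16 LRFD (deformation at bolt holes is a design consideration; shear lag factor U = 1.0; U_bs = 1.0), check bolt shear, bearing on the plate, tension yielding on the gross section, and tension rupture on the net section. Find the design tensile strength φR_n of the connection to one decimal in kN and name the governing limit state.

Bolt shear: A_b = π(24)²/4 = 452.39 mm². φR_n = 0.75 × 469 × 452.39 × 2 × 1 = 318.3 kN.
Bearing (25 mm plate, F_u = 450 MPa): end bolts L_c = 42 − 27/2 = 28.5, R_n = min(1.2×28.5×25×450, 2.4×24×25×450) = 384.75 kN/bolt; interior L_c = 93 − 27 = 66, R_n = 648 kN/bolt. φR_n = 0.75 × (1×384.75 + 1×648) = 774.6 kN.
Tension yield (gross): A_g = 147×25 = 3675 mm². φR_n = 0.90 × 345 × 3675 = 1141.1 kN.
Tension rupture (net): A_n = (147 − 1×29)×25 = 2950 mm² (U = 1.0, A_e = A_n). φR_n = 0.75 × 450 × 2950 = 995.6 kN.
Governing: min(318.3, 774.6, 1141.1, 995.6) = 318.3 kN → bolt shear.

318.3 kN (bolt shear governs)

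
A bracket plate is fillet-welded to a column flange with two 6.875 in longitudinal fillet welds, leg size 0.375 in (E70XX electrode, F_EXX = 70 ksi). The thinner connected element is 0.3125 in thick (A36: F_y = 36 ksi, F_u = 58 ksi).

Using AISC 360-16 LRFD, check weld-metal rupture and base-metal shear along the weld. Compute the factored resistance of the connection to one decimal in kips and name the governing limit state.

92.8 kips (base-metal shear governs)

Weld metal: throat = 0.707×0.375 = 0.26513 in, L = 2×6.875 = 13.75 in. φR_n = 0.75 × 0.6 × 70 × 0.26513 × 13.75 = 114.8 kips.
Base metal shear (0.3125 in plate): yield φR_n = 1.0×0.6×36×0.3125×13.75 = 92.8 kips; rupture φR_n = 0.75×0.6×58×0.3125×13.75 = 112.1 kips; take 92.8 kips (yield).
Governing: min(114.8, 92.8) = 92.8 kips → base-metal shear.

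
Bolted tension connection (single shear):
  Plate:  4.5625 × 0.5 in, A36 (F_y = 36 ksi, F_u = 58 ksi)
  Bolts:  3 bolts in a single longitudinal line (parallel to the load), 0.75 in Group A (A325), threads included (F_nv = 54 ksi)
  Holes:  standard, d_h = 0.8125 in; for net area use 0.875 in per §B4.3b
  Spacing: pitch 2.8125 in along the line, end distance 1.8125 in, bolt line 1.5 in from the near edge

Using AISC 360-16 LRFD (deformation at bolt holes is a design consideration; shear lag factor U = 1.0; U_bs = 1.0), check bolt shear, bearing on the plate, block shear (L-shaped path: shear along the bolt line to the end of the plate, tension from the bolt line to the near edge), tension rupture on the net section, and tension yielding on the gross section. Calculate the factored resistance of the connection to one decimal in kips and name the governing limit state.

Bolt shear: A_b = π(0.75)²/4 = 0.44179 in². φR_n = 0.75 × 54 × 0.44179 × 3 × 1 = 53.7 kips.
Bearing (0.5 in plate, F_u = 58 ksi): end bolts L_c = 1.8125 − 0.8125/2 = 1.40625, R_n = min(1.2×1.40625×0.5×58, 2.4×0.75×0.5×58) = 48.938 kips/bolt; interior L_c = 2.8125 − 0.8125 = 2, R_n = 52.2 kips/bolt. φR_n = 0.75 × (1×48.938 + 2×52.2) = 115.0 kips.
Block shear: shear path 1×[1.8125+2×2.8125] = 1×7.4375 in, A_gv = 3.7188, A_nv = 1×(7.4375 − 2.5×0.875)×0.5 = 2.625 in²; tension to near edge: (1.5 − 0.5×0.875)×0.5 = 0.53125 in². R_n = min(0.6×58×2.625, 0.6×36×3.7188) + 1.0×58×0.53125 = min(91.35, 80.326) + 30.813 = 111.14 kips. φR_n = 0.75 × 111.14 = 83.4 kips.
Tension rupture (net): A_n = (4.5625 − 1×0.875)×0.5 = 1.8438 in² (U = 1.0, A_e = A_n). φR_n = 0.75 × 58 × 1.8438 = 80.2 kips.
Tension yield (gross): A_g = 4.5625×0.5 = 2.2813 in². φR_n = 0.90 × 36 × 2.2813 = 73.9 kips.
Governing: min(53.7, 115.0, 83.4, 80.2, 73.9) = 53.7 kips → bolt shear.

53.7 kips (bolt shear governs)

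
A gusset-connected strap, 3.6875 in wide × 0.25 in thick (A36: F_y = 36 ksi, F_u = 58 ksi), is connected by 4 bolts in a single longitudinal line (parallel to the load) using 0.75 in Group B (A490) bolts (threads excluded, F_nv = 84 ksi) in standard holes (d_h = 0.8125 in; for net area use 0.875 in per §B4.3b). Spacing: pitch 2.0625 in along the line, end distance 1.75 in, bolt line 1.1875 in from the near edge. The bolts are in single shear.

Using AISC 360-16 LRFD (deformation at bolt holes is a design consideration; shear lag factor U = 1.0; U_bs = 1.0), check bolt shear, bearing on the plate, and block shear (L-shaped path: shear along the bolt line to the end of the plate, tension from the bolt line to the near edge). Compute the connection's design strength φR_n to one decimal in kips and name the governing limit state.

Bolt shear: A_b = π(0.75)²/4 = 0.44179 in². φR_n = 0.75 × 84 × 0.44179 × 4 × 1 = 111.3 kips.
Bearing (0.25 in plate, F_u = 58 ksi): end bolts L_c = 1.75 − 0.8125/2 = 1.34375, R_n = min(1.2×1.34375×0.25×58, 2.4×0.75×0.25×58) = 23.381 kips/bolt; interior L_c = 2.0625 − 0.8125 = 1.25, R_n = 21.75 kips/bolt. φR_n = 0.75 × (1×23.381 + 3×21.75) = 66.5 kips.
Block shear: shear path 1×[1.75+3×2.0625] = 1×7.9375 in, A_gv = 1.9844, A_nv = 1×(7.9375 − 3.5×0.875)×0.25 = 1.2188 in²; tension to near edge: (1.1875 − 0.5×0.875)×0.25 = 0.1875 in². R_n = min(0.6×58×1.2188, 0.6×36×1.9844) + 1.0×58×0.1875 = min(42.414, 42.863) + 10.875 = 53.289 kips. φR_n = 0.75 × 53.289 = 40.0 kips.
Governing: min(111.3, 66.5, 40.0) = 40.0 kips → block shear.

40.0 kips (block shear governs)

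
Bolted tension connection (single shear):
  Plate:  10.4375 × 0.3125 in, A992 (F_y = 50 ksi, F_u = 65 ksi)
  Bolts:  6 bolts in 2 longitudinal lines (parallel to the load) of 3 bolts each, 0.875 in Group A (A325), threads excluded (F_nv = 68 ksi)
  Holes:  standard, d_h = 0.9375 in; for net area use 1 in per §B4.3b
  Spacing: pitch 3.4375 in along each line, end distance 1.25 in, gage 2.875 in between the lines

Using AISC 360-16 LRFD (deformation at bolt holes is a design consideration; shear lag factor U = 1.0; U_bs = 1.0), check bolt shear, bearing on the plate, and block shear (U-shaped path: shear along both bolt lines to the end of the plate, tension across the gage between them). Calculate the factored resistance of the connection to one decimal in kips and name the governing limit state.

Bolt shear: A_b = π(0.875)²/4 = 0.60132 in². φR_n = 0.75 × 68 × 0.60132 × 6 × 1 = 184.0 kips.
Bearing (0.3125 in plate, F_u = 65 ksi): end bolts L_c = 1.25 − 0.9375/2 = 0.78125, R_n = min(1.2×0.78125×0.3125×65, 2.4×0.875×0.3125×65) = 19.043 kips/bolt; interior L_c = 3.4375 − 0.9375 = 2.5, R_n = 42.656 kips/bolt. φR_n = 0.75 × (2×19.043 + 4×42.656) = 156.5 kips.
Block shear: shear path 2×[1.25+2×3.4375] = 2×8.125 in, A_gv = 5.0781, A_nv = 2×(8.125 − 2.5×1)×0.3125 = 3.5156 in²; tension across gage: (2.875 − 1×1)×0.3125 = 0.58594 in². R_n = min(0.6×65×3.5156, 0.6×50×5.0781) + 1.0×65×0.58594 = min(137.11, 152.34) + 38.086 = 175.2 kips. φR_n = 0.75 × 175.2 = 131.4 kips.
Governing: min(184.0, 156.5, 131.4) = 131.4 kips → block shear.

131.4 kips (block shear governs)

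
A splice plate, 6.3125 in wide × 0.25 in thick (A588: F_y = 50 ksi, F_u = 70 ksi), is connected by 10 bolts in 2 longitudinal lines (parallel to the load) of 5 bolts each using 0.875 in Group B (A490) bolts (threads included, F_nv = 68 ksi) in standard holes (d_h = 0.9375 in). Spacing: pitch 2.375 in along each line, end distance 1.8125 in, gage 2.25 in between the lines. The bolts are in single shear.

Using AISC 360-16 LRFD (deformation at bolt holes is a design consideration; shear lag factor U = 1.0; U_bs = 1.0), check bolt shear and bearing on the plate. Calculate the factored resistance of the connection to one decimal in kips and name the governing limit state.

223.5 kips (bearing governs)

Bolt shear: A_b = π(0.875)²/4 = 0.60132 in². φR_n = 0.75 × 68 × 0.60132 × 10 × 1 = 306.7 kips.
Bearing (0.25 in plate, F_u = 70 ksi): end bolts L_c = 1.8125 − 0.9375/2 = 1.34375, R_n = min(1.2×1.34375×0.25×70, 2.4×0.875×0.25×70) = 28.219 kips/bolt; interior L_c = 2.375 − 0.9375 = 1.4375, R_n = 30.188 kips/bolt. φR_n = 0.75 × (2×28.219 + 8×30.188) = 223.5 kips.
Governing: min(306.7, 223.5) = 223.5 kips → bearing.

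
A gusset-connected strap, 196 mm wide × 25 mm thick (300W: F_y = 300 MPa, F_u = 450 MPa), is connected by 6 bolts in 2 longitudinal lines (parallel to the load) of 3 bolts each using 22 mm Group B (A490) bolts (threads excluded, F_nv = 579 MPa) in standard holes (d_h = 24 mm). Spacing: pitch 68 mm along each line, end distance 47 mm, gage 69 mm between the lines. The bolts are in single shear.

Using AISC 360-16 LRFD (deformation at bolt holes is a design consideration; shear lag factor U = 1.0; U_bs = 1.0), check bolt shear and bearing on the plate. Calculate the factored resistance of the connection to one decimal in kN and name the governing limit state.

990.4 kN (bolt shear governs)

Bolt shear: A_b = π(22)²/4 = 380.13 mm². φR_n = 0.75 × 579 × 380.13 × 6 × 1 = 990.4 kN.
Bearing (25 mm plate, F_u = 450 MPa): end bolts L_c = 47 − 24/2 = 35, R_n = min(1.2×35×25×450, 2.4×22×25×450) = 472.5 kN/bolt; interior L_c = 68 − 24 = 44, R_n = 594 kN/bolt. φR_n = 0.75 × (2×472.5 + 4×594) = 2490.8 kN.
Governing: min(990.4, 2490.8) = 990.4 kN → bolt shear.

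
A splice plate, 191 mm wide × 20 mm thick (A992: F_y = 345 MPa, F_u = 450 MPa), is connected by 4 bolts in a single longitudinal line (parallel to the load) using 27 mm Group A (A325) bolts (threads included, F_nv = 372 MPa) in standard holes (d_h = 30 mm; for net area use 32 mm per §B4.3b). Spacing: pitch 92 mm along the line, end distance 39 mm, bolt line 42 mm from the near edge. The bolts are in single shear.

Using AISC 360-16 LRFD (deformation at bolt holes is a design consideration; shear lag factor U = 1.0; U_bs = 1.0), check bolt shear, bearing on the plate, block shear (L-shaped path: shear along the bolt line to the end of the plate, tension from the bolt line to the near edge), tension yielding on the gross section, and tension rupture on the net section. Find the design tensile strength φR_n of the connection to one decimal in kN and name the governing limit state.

639.0 kN (bolt shear governs)

Bolt shear: A_b = π(27)²/4 = 572.56 mm². φR_n = 0.75 × 372 × 572.56 × 4 × 1 = 639.0 kN.
Bearing (20 mm plate, F_u = 450 MPa): end bolts L_c = 39 − 30/2 = 24, R_n = min(1.2×24×20×450, 2.4×27×20×450) = 259.2 kN/bolt; interior L_c = 92 − 30 = 62, R_n = 583.2 kN/bolt. φR_n = 0.75 × (1×259.2 + 3×583.2) = 1506.6 kN.
Block shear: shear path 1×[39+3×92] = 1×315 mm, A_gv = 6300, A_nv = 1×(315 − 3.5×32)×20 = 4060 mm²; tension to near edge: (42 − 0.5×32)×20 = 520 mm². R_n = min(0.6×450×4060, 0.6×345×6300) + 1.0×450×520 = min(1096.2, 1304.1) + 234 = 1330.2 kN. φR_n = 0.75 × 1330.2 = 997.7 kN.
Tension yield (gross): A_g = 191×20 = 3820 mm². φR_n = 0.90 × 345 × 3820 = 1186.1 kN.
Tension rupture (net): A_n = (191 − 1×32)×20 = 3180 mm² (U = 1.0, A_e = A_n). φR_n = 0.75 × 450 × 3180 = 1073.3 kN.
Governing: min(639.0, 1506.6, 997.7, 1186.1, 1073.3) = 639.0 kN → bolt shear.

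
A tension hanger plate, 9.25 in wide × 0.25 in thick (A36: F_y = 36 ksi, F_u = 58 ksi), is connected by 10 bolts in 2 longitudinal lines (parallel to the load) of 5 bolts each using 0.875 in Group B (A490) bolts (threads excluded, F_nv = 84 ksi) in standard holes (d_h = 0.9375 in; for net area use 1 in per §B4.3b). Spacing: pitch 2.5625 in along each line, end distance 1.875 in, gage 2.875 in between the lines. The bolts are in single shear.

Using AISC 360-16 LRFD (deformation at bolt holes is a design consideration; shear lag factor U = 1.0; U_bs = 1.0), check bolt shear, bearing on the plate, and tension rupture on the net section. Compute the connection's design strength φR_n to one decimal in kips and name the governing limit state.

78.8 kips (net-section rupture governs)

Bolt shear: A_b = π(0.875)²/4 = 0.60132 in². φR_n = 0.75 × 84 × 0.60132 × 10 × 1 = 378.8 kips.
Bearing (0.25 in plate, F_u = 58 ksi): end bolts L_c = 1.875 − 0.9375/2 = 1.40625, R_n = min(1.2×1.40625×0.25×58, 2.4×0.875×0.25×58) = 24.469 kips/bolt; interior L_c = 2.5625 − 0.9375 = 1.625, R_n = 28.275 kips/bolt. φR_n = 0.75 × (2×24.469 + 8×28.275) = 206.4 kips.
Tension rupture (net): A_n = (9.25 − 2×1)×0.25 = 1.8125 in² (U = 1.0, A_e = A_n). φR_n = 0.75 × 58 × 1.8125 = 78.8 kips.
Governing: min(378.8, 206.4, 78.8) = 78.8 kips → net-section rupture.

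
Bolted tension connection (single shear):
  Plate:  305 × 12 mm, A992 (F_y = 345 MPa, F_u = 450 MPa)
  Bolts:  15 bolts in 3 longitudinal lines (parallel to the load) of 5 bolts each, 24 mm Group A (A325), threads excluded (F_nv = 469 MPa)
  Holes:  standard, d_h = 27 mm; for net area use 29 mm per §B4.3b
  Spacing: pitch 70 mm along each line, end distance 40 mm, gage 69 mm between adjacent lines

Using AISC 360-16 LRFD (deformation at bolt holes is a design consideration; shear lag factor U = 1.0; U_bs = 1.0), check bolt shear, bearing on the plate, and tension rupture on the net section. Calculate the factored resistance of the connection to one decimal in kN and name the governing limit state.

Bolt shear: A_b = π(24)²/4 = 452.39 mm². φR_n = 0.75 × 469 × 452.39 × 15 × 1 = 2386.9 kN.
Bearing (12 mm plate, F_u = 450 MPa): end bolts L_c = 40 − 27/2 = 26.5, R_n = min(1.2×26.5×12×450, 2.4×24×12×450) = 171.72 kN/bolt; interior L_c = 70 − 27 = 43, R_n = 278.64 kN/bolt. φR_n = 0.75 × (3×171.72 + 12×278.64) = 2894.1 kN.
Tension rupture (net): A_n = (305 − 3×29)×12 = 2616 mm² (U = 1.0, A_e = A_n). φR_n = 0.75 × 450 × 2616 = 882.9 kN.
Governing: min(2386.9, 2894.1, 882.9) = 882.9 kN → net-section rupture.

882.9 kN (net-section rupture governs)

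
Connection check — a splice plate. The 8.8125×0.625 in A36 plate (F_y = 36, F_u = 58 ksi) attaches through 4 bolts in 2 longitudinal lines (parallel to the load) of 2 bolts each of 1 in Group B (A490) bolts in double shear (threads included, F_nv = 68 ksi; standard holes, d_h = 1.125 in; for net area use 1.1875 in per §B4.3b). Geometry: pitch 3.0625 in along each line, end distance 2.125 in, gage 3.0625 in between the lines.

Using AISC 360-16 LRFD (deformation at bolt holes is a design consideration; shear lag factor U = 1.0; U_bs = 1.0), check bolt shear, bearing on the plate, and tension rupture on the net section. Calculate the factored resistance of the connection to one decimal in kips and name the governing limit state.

Bolt shear: A_b = π(1)²/4 = 0.7854 in². φR_n = 0.75 × 68 × 0.7854 × 4 × 2 = 320.4 kips.
Bearing (0.625 in plate, F_u = 58 ksi): end bolts L_c = 2.125 − 1.125/2 = 1.5625, R_n = min(1.2×1.5625×0.625×58, 2.4×1×0.625×58) = 67.969 kips/bolt; interior L_c = 3.0625 − 1.125 = 1.9375, R_n = 84.281 kips/bolt. φR_n = 0.75 × (2×67.969 + 2×84.281) = 228.4 kips.
Tension rupture (net): A_n = (8.8125 − 2×1.1875)×0.625 = 4.0234 in² (U = 1.0, A_e = A_n). φR_n = 0.75 × 58 × 4.0234 = 175.0 kips.
Governing: min(320.4, 228.4, 175.0) = 175.0 kips → net-section rupture.

175.0 kips (net-section rupture governs)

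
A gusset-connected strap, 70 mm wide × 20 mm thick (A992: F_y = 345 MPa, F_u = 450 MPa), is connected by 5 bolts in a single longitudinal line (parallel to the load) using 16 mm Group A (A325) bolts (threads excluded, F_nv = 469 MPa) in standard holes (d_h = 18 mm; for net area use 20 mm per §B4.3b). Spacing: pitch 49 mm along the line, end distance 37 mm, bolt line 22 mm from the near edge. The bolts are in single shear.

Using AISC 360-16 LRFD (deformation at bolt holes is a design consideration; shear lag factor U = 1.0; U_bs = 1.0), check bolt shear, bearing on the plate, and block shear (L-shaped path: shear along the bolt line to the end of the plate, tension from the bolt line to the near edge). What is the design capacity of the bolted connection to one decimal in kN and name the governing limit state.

353.6 kN (bolt shear governs)

Bolt shear: A_b = π(16)²/4 = 201.06 mm². φR_n = 0.75 × 469 × 201.06 × 5 × 1 = 353.6 kN.
Bearing (20 mm plate, F_u = 450 MPa): end bolts L_c = 37 − 18/2 = 28, R_n = min(1.2×28×20×450, 2.4×16×20×450) = 302.4 kN/bolt; interior L_c = 49 − 18 = 31, R_n = 334.8 kN/bolt. φR_n = 0.75 × (1×302.4 + 4×334.8) = 1231.2 kN.
Block shear: shear path 1×[37+4×49] = 1×233 mm, A_gv = 4660, A_nv = 1×(233 − 4.5×20)×20 = 2860 mm²; tension to near edge: (22 − 0.5×20)×20 = 240 mm². R_n = min(0.6×450×2860, 0.6×345×4660) + 1.0×450×240 = min(772.2, 964.62) + 108 = 880.2 kN. φR_n = 0.75 × 880.2 = 660.2 kN.
Governing: min(353.6, 1231.2, 660.2) = 353.6 kN → bolt shear.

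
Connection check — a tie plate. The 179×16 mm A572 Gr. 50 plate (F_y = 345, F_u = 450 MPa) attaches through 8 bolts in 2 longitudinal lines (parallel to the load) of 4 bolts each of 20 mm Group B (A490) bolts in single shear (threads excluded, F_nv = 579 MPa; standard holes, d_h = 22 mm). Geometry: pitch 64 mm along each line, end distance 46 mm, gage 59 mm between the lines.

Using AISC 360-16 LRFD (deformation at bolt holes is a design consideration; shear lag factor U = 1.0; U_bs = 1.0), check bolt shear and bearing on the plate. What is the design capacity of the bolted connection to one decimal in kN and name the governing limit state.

Bolt shear: A_b = π(20)²/4 = 314.16 mm². φR_n = 0.75 × 579 × 314.16 × 8 × 1 = 1091.4 kN.
Bearing (16 mm plate, F_u = 450 MPa): end bolts L_c = 46 − 22/2 = 35, R_n = min(1.2×35×16×450, 2.4×20×16×450) = 302.4 kN/bolt; interior L_c = 64 − 22 = 42, R_n = 345.6 kN/bolt. φR_n = 0.75 × (2×302.4 + 6×345.6) = 2008.8 kN.
Governing: min(1091.4, 2008.8) = 1091.4 kN → bolt shear.

1091.4 kN (bolt shear governs)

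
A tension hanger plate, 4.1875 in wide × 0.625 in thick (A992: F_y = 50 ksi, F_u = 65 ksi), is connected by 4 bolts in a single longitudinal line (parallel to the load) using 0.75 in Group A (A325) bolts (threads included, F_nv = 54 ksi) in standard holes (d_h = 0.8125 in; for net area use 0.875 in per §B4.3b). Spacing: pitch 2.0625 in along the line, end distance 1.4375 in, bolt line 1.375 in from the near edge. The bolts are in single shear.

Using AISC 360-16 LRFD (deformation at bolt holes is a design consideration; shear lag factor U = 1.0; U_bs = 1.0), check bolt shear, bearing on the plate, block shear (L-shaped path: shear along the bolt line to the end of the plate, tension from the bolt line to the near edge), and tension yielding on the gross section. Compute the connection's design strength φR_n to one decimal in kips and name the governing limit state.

Bolt shear: A_b = π(0.75)²/4 = 0.44179 in². φR_n = 0.75 × 54 × 0.44179 × 4 × 1 = 71.6 kips.
Bearing (0.625 in plate, F_u = 65 ksi): end bolts L_c = 1.4375 − 0.8125/2 = 1.03125, R_n = min(1.2×1.03125×0.625×65, 2.4×0.75×0.625×65) = 50.273 kips/bolt; interior L_c = 2.0625 − 0.8125 = 1.25, R_n = 60.938 kips/bolt. φR_n = 0.75 × (1×50.273 + 3×60.938) = 174.8 kips.
Block shear: shear path 1×[1.4375+3×2.0625] = 1×7.625 in, A_gv = 4.7656, A_nv = 1×(7.625 − 3.5×0.875)×0.625 = 2.8516 in²; tension to near edge: (1.375 − 0.5×0.875)×0.625 = 0.58594 in². R_n = min(0.6×65×2.8516, 0.6×50×4.7656) + 1.0×65×0.58594 = min(111.21, 142.97) + 38.086 = 149.3 kips. φR_n = 0.75 × 149.3 = 112.0 kips.
Tension yield (gross): A_g = 4.1875×0.625 = 2.6172 in². φR_n = 0.90 × 50 × 2.6172 = 117.8 kips.
Governing: min(71.6, 174.8, 112.0, 117.8) = 71.6 kips → bolt shear.

71.6 kips (bolt shear governs)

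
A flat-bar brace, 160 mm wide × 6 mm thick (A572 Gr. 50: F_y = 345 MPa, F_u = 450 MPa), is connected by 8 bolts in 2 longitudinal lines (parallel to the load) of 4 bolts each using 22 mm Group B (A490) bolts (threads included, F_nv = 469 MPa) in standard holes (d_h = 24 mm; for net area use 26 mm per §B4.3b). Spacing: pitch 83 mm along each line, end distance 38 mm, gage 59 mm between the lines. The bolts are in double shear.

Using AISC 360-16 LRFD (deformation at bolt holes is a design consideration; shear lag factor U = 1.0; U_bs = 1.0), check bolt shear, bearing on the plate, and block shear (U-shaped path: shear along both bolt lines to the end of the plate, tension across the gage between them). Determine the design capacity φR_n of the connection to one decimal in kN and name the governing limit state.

Bolt shear: A_b = π(22)²/4 = 380.13 mm². φR_n = 0.75 × 469 × 380.13 × 8 × 2 = 2139.4 kN.
Bearing (6 mm plate, F_u = 450 MPa): end bolts L_c = 38 − 24/2 = 26, R_n = min(1.2×26×6×450, 2.4×22×6×450) = 84.24 kN/bolt; interior L_c = 83 − 24 = 59, R_n = 142.56 kN/bolt. φR_n = 0.75 × (2×84.24 + 6×142.56) = 767.9 kN.
Block shear: shear path 2×[38+3×83] = 2×287 mm, A_gv = 3444, A_nv = 2×(287 − 3.5×26)×6 = 2352 mm²; tension across gage: (59 − 1×26)×6 = 198 mm². R_n = min(0.6×450×2352, 0.6×345×3444) + 1.0×450×198 = min(635.04, 712.91) + 89.1 = 724.14 kN. φR_n = 0.75 × 724.14 = 543.1 kN.
Governing: min(2139.4, 767.9, 543.1) = 543.1 kN → block shear.

543.1 kN (block shear governs)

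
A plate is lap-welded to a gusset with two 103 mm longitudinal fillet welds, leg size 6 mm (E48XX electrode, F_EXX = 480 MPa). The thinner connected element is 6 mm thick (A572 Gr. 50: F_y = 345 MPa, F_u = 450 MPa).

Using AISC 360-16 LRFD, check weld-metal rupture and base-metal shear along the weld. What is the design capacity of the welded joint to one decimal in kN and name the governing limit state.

Weld metal: throat = 0.707×6 = 4.242 mm, L = 2×103 = 206 mm. φR_n = 0.75 × 0.6 × 480 × 4.242 × 206 = 188.8 kN.
Base metal shear (6 mm plate): yield φR_n = 1.0×0.6×345×6×206 = 255.9 kN; rupture φR_n = 0.75×0.6×450×6×206 = 250.3 kN; take 250.3 kN (rupture).
Governing: min(188.8, 250.3) = 188.8 kN → weld metal.

188.8 kN (weld metal governs)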